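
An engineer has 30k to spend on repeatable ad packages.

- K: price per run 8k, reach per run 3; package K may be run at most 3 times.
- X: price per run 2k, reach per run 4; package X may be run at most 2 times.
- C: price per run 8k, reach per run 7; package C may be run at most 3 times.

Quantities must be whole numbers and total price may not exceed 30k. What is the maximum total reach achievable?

29

X has the best ratio (4/2); taking only X gives at most 2×4 = 8 (stopped by the supply cap of 2).
Mixing does better — 2×X and 3×C: price 28 ≤ 30, reach 2·4 + 3·7 = 29.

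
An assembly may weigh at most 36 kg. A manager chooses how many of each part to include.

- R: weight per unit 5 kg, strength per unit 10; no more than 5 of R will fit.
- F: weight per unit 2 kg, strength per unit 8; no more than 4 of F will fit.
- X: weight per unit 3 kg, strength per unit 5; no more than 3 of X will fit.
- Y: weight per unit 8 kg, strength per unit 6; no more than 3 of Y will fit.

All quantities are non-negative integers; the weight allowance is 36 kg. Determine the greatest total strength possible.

4×R, 4×F, and 2×X: weight 34 ≤ 36, strength 4·10 + 4·8 + 2·5 = 82.
5×R, 4×F, and 1×X: weight 36 ≤ 36, strength 5·10 + 4·8 + 1·5 = 87.
Best is 87.

87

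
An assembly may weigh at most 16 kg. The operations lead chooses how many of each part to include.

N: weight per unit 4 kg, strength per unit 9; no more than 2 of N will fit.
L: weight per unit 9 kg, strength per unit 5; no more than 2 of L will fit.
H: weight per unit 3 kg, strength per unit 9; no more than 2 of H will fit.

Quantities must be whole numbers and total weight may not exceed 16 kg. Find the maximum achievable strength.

36

H has the best ratio (9/3); taking only H gives at most 2×9 = 18 (stopped by the supply cap of 2).
Mixing does better — 2×N and 2×H: weight 14 ≤ 16, strength 2·9 + 2·9 = 36.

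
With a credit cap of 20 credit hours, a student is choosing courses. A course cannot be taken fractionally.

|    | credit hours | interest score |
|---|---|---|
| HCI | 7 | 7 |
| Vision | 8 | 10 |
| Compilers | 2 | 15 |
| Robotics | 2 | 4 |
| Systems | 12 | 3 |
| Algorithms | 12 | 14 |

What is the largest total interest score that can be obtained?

Allowing fractional choices, the relaxed optimum would be about 38.3, but courses are indivisible.
HCI + Vision + Compilers + Robotics: credit hours 7 + 8 + 2 + 2 = 19 ≤ 20, interest score 7 + 10 + 15 + 4 = 36.
Compilers + Robotics + Algorithms: credit hours 2 + 2 + 12 = 16 ≤ 20, interest score 15 + 4 + 14 = 33.
Best is HCI, Vision, Compilers, and Robotics with total interest score 36.

36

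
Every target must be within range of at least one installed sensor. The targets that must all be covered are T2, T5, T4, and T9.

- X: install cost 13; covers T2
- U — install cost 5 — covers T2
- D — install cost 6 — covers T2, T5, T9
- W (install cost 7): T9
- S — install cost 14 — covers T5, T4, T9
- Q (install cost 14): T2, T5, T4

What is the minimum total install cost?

This is a weighted set-cover instance.
The greedy cost-per-new-target heuristic would pick D and S for 20, but a cheaper cover exists.
Choose U and S: together they cover T2, T5, T4, T9 — every target.
Total install cost: 5 + 14 = 19.
No cover costs less than 19.

19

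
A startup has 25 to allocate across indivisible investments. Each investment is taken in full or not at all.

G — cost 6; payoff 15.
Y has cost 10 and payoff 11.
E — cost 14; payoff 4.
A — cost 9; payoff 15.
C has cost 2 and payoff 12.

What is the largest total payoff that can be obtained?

42

Allowing fractional choices, the relaxed optimum would be about 50.8, but investments are indivisible.
G + Y + C: cost 6 + 10 + 2 = 18 ≤ 25, payoff 15 + 11 + 12 = 38.
G + Y + A: cost 6 + 10 + 9 = 25 ≤ 25, payoff 15 + 11 + 15 = 41.
G + A + C: cost 6 + 9 + 2 = 17 ≤ 25, payoff 15 + 15 + 12 = 42.
Best is G, A, and C with total payoff 42.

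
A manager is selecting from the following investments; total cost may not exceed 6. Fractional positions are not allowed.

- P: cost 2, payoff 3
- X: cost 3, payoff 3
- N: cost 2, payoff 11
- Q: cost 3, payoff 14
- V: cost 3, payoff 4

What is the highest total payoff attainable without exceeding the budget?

Treat it as a binary knapsack problem.
Allowing fractional choices, the relaxed optimum would be about 26.5, but investments are indivisible.
Q + V: cost 3 + 3 = 6 ≤ 6, payoff 14 + 4 = 18.
N + Q: cost 2 + 3 = 5 ≤ 6, payoff 11 + 14 = 25.
Best is N and Q with total payoff 25.

25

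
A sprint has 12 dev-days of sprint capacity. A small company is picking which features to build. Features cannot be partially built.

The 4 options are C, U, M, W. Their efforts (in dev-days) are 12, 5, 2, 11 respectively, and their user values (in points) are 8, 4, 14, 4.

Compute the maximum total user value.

18

Allowing fractional choices, the relaxed optimum would be about 21.3, but features are indivisible.
M: effort 2 ≤ 12, user value 14.
U + M: effort 5 + 2 = 7 ≤ 12, user value 4 + 14 = 18.
C: effort 12 ≤ 12, user value 8.
Best is U and M with total user value 18.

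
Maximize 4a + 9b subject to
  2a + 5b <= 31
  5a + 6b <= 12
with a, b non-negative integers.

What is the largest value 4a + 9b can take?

(a,b)=(0,2): 2·0+5·2=10≤31, 5·0+6·2=12≤12, objective 18.
(a,b)=(1,1): 2·1+5·1=7≤31, 5·1+6·1=11≤12, objective 13.
Maximum is 18 at (a,b)=(0,2).

18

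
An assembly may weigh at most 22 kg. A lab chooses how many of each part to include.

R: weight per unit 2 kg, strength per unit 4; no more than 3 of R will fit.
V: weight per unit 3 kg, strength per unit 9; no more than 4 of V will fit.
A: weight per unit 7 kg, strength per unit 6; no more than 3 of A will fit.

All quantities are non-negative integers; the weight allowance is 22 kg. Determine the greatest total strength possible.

This is a bounded integer knapsack.
3×R and 4×V: weight 18 ≤ 22, strength 3·4 + 4·9 = 48.
1×R, 4×V, and 1×A: weight 21 ≤ 22, strength 1·4 + 4·9 + 1·6 = 46.
Best is 48.

48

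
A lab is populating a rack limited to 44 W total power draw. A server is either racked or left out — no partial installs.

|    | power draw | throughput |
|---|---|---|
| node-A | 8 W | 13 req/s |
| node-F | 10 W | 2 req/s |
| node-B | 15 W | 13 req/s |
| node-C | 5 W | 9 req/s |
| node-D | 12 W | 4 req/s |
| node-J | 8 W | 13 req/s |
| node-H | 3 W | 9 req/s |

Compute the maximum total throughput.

57

node-A + node-B + node-J + node-H: power draw 8 + 15 + 8 + 3 = 34 ≤ 44, throughput 13 + 13 + 13 + 9 = 48.
node-A + node-F + node-B + node-J + node-H: power draw 8 + 10 + 15 + 8 + 3 = 44 ≤ 44, throughput 13 + 2 + 13 + 13 + 9 = 50.
node-A + node-B + node-C + node-J + node-H: power draw 8 + 15 + 5 + 8 + 3 = 39 ≤ 44, throughput 13 + 13 + 9 + 13 + 9 = 57.
Best is node-A, node-B, node-C, node-J, and node-H with total throughput 57.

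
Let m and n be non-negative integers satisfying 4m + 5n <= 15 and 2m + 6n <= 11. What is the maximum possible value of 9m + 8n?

27

(m,n)=(3,0) is feasible, giving 27.
(m,n)=(2,1) is feasible, giving 26.
(m,n)=(2,0) is feasible, giving 18.
Maximum is 27 at (m,n)=(3,0).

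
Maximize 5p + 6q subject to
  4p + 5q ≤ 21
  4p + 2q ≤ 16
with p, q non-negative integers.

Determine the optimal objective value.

24

The continuous relaxation peaks at (3.17, 1.67) with value 25.83; rounding to a feasible lattice point costs some objective.
(p,q)=(0,4): 4·0+5·4=20≤21, 4·0+2·4=8≤16, objective 24.
(p,q)=(1,3): 4·1+5·3=19≤21, 4·1+2·3=10≤16, objective 23.
(p,q)=(2,2): 4·2+5·2=18≤21, 4·2+2·2=12≤16, objective 22.
The best lattice point is (0,4), giving 24.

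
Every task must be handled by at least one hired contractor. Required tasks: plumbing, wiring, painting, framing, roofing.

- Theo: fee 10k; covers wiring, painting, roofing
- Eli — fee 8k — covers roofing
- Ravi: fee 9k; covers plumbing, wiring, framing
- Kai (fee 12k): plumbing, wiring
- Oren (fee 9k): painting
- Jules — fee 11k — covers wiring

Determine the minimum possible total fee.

This is a weighted set-cover instance.
Choose Theo and Ravi: together they cover plumbing, wiring, painting, framing, roofing — every task.
Total fee: 10 + 9 = 19.
No cover costs less than 19.

19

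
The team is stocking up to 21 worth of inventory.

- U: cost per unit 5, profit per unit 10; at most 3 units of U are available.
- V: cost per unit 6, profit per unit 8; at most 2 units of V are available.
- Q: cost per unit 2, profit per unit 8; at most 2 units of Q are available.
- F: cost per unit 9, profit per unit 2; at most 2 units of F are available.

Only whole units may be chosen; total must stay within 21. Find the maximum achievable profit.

46

This is a bounded integer knapsack.
Q has the best ratio (8/2); taking only Q gives at most 2×8 = 16 (stopped by the supply cap of 2).
Mixing does better — 3×U and 2×Q: cost 19 ≤ 21, profit 3·10 + 2·8 = 46.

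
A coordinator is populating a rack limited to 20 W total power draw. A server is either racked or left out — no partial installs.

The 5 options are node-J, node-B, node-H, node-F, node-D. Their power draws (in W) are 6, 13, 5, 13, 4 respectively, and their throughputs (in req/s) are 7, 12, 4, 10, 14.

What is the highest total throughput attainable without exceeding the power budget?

26

node-J + node-H + node-D: power draw 6 + 5 + 4 = 15 ≤ 20, throughput 7 + 4 + 14 = 25.
node-B + node-D: power draw 13 + 4 = 17 ≤ 20, throughput 12 + 14 = 26.
Best is node-B and node-D with total throughput 26.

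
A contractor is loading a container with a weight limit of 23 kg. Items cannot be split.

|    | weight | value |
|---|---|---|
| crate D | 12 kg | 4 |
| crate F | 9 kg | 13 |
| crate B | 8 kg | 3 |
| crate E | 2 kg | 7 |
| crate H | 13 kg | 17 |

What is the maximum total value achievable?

30

Allowing fractional choices, the relaxed optimum would be about 35.7, but items are indivisible.
crate B + crate E + crate H: weight 8 + 2 + 13 = 23 ≤ 23, value 3 + 7 + 17 = 27.
crate F + crate H: weight 9 + 13 = 22 ≤ 23, value 13 + 17 = 30.
Best is crate F and crate H with total value 30.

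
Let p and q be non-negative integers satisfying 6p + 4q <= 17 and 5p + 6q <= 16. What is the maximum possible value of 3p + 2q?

The continuous relaxation peaks at (2.83, 0) with value 8.50; rounding to a feasible lattice point costs some objective.
(p,q)=(2,1): 6·2+4·1=16≤17, 5·2+6·1=16≤16, objective 8.
(p,q)=(2,0): 6·2+4·0=12≤17, 5·2+6·0=10≤16, objective 6.
(p,q)=(1,1): 6·1+4·1=10≤17, 5·1+6·1=11≤16, objective 5.
The best lattice point is (2,1), giving 8.

8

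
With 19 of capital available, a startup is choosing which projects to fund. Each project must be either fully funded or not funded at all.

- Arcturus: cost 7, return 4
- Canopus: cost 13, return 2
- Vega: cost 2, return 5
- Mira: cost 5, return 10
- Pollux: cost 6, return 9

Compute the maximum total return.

Allowing fractional choices, the relaxed optimum would be about 27.4, but projects are indivisible.
Mira + Pollux: cost 5 + 6 = 11 ≤ 19, return 10 + 9 = 19.
Arcturus + Mira + Pollux: cost 7 + 5 + 6 = 18 ≤ 19, return 4 + 10 + 9 = 23.
Vega + Mira + Pollux: cost 2 + 5 + 6 = 13 ≤ 19, return 5 + 10 + 9 = 24.
Best is Vega, Mira, and Pollux with total return 24.

24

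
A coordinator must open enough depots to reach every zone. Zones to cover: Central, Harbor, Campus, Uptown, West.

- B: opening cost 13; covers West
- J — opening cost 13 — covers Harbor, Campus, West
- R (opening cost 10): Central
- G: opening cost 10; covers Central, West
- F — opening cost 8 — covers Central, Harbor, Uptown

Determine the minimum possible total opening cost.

21

Choose J and F: together they cover Central, Harbor, Campus, Uptown, West — every zone.
Total opening cost: 13 + 8 = 21.
No cover costs less than 21.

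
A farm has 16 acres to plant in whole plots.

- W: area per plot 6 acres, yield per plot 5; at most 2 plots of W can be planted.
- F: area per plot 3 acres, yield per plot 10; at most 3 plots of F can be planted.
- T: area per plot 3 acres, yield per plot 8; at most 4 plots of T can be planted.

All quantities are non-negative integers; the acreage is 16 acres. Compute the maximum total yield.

46

Take 3×F and 2×T: area 15 ≤ 16, yield 3·10 + 2·8 = 46.
F has the best ratio (10/3) and is taken to its limit of 3; remaining capacity is filled optimally with the others.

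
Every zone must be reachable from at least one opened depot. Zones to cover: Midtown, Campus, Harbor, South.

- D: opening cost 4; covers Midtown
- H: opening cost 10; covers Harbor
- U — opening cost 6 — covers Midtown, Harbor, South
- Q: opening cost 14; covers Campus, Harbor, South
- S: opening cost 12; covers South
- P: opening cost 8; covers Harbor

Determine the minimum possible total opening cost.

18

Choose D and Q: together they cover Midtown, Campus, Harbor, South — every zone.
Total opening cost: 4 + 14 = 18.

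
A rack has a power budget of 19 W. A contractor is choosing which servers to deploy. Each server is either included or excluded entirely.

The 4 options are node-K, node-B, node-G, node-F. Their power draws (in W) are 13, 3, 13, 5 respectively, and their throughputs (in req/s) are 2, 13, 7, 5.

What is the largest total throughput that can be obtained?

This is a 0-1 knapsack instance.
Allowing fractional choices, the relaxed optimum would be about 23.9, but servers are indivisible.
node-B + node-F: power draw 3 + 5 = 8 ≤ 19, throughput 13 + 5 = 18.
node-K + node-B: power draw 13 + 3 = 16 ≤ 19, throughput 2 + 13 = 15.
node-B + node-G: power draw 3 + 13 = 16 ≤ 19, throughput 13 + 7 = 20.
Best is node-B and node-G with total throughput 20.

20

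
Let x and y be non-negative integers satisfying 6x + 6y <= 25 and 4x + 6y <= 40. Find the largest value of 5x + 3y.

(x,y)=(4,0): 6·4+6·0=24≤25, 4·4+6·0=16≤40, objective 20.
(x,y)=(3,1): 6·3+6·1=24≤25, 4·3+6·1=18≤40, objective 18.
(x,y)=(3,0): 6·3+6·0=18≤25, 4·3+6·0=12≤40, objective 15.
No feasible integer point exceeds 20.

20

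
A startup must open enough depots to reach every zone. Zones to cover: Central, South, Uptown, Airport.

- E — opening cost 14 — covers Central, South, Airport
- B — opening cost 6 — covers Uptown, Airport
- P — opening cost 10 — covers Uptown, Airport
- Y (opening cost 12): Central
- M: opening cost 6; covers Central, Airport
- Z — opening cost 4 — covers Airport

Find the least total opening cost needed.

20

This is a weighted set-cover instance.
The greedy cost-per-new-zone heuristic would pick B, M, and E for 26, but a cheaper cover exists.
Choose E and B: together they cover Central, South, Uptown, Airport — every zone.
Total opening cost: 14 + 6 = 20.
No cover costs less than 20.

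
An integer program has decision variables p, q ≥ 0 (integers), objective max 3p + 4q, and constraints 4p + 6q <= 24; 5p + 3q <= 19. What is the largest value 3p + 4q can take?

The continuous relaxation peaks at (2.33, 2.44) with value 16.78; rounding to a feasible lattice point costs some objective.
(p,q)=(0,4) is feasible, giving 16.
(p,q)=(1,3) is feasible, giving 15.
(p,q)=(2,2) is feasible, giving 14.
(p,q)=(3,1) is feasible, giving 13.
The best lattice point is (0,4), giving 16.

16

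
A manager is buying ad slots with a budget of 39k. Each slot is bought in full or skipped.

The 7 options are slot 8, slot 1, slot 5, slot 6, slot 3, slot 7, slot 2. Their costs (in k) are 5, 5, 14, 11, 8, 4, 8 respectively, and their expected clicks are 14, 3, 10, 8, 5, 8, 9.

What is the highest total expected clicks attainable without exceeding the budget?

46

Take slot 8, slot 5, slot 3, slot 7, and slot 2: cost 5 + 14 + 8 + 4 + 8 = 39 ≤ 39, expected clicks 14 + 10 + 5 + 8 + 9 = 46.
No other feasible combination does better.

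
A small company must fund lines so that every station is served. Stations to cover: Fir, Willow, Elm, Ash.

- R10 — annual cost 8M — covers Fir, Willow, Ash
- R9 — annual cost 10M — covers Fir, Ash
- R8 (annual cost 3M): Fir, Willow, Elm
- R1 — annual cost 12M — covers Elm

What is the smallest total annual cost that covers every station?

11

Choose R10 and R8: together they cover Fir, Willow, Elm, Ash — every station.
Total annual cost: 8 + 3 = 11.
No cover costs less than 11.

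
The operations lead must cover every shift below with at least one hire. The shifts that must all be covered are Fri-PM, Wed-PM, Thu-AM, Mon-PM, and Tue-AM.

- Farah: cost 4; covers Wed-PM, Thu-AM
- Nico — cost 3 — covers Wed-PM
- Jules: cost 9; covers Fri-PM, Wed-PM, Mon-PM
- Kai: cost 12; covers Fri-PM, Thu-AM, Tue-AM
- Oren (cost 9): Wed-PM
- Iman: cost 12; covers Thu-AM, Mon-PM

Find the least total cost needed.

This is a weighted set-cover instance.
The greedy cost-per-new-shift heuristic would pick Farah, Jules, and Kai for 25, but a cheaper cover exists.
Choose Jules and Kai: together they cover Fri-PM, Wed-PM, Thu-AM, Mon-PM, Tue-AM — every shift.
Total cost: 9 + 12 = 21.
No cover costs less than 21.

21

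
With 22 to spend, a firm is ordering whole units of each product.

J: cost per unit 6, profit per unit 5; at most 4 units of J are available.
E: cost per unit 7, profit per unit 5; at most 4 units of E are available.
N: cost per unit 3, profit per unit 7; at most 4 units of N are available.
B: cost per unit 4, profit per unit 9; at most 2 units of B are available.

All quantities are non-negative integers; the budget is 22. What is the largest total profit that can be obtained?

46

This is a bounded integer knapsack.
Take 4×N and 2×B: cost 20 ≤ 22, profit 4·7 + 2·9 = 46.
N has the best ratio (7/3) and is taken to its limit of 4; remaining capacity is filled optimally with the others.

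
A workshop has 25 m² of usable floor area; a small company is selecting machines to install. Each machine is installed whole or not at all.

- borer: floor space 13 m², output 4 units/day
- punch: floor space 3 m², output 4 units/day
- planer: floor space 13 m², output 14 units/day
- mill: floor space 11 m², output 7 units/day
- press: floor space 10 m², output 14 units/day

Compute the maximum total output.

Allowing fractional choices, the relaxed optimum would be about 30.9, but machines are indivisible.
planer + press: floor space 13 + 10 = 23 ≤ 25, output 14 + 14 = 28.
punch + mill + press: floor space 3 + 11 + 10 = 24 ≤ 25, output 4 + 7 + 14 = 25.
mill + press: floor space 11 + 10 = 21 ≤ 25, output 7 + 14 = 21.
Best is planer and press with total output 28.

28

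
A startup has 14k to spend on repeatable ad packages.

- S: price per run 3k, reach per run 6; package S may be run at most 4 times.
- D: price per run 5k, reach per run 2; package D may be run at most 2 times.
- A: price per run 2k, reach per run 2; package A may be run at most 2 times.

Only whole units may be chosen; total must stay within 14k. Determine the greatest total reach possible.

4×S and 1×A: price 14 ≤ 14, reach 4·6 + 1·2 = 26.
4×S: price 12 ≤ 14, reach 4·6 = 24.
Best is 26.

26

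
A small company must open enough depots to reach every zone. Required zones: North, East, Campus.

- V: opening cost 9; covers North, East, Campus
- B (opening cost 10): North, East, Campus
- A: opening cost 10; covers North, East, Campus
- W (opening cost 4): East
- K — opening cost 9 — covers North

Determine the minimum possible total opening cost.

9

This is an integer covering problem.
V alone covers North, East, Campus — every zone.
Total opening cost: 9.
No cover costs less than 9.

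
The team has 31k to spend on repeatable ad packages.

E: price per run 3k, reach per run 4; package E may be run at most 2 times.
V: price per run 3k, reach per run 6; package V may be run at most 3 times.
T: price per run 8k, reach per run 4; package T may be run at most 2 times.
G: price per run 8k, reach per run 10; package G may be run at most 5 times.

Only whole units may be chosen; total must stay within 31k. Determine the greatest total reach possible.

46

2×E, 3×V, and 2×G: price 31 ≤ 31, reach 2·4 + 3·6 + 2·10 = 46.
2×V and 3×G: price 30 ≤ 31, reach 2·6 + 3·10 = 42.
Best is 46.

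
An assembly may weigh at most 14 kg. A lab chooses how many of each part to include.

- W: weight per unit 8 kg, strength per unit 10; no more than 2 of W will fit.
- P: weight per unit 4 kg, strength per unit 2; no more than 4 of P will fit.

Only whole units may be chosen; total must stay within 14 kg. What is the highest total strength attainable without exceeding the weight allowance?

12

This is a bounded integer knapsack.
1×W: weight 8 ≤ 14, strength 1·10 = 10.
1×W and 1×P: weight 12 ≤ 14, strength 1·10 + 1·2 = 12.
Best is 12.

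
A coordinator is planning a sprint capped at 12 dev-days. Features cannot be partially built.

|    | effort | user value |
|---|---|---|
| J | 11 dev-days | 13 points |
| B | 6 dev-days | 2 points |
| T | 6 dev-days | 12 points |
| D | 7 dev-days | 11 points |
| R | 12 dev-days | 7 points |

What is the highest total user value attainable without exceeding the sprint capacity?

14

B + T: effort 6 + 6 = 12 ≤ 12, user value 2 + 12 = 14.
T: effort 6 ≤ 12, user value 12.
J: effort 11 ≤ 12, user value 13.
Best is B and T with total user value 14.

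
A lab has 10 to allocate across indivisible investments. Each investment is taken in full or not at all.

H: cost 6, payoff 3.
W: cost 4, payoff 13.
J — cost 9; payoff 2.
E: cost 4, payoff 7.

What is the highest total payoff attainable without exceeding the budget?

20

This is an integer program with binary decision variables.
Take W and E: cost 4 + 4 = 8 ≤ 10, payoff 13 + 7 = 20.
No other feasible combination does better.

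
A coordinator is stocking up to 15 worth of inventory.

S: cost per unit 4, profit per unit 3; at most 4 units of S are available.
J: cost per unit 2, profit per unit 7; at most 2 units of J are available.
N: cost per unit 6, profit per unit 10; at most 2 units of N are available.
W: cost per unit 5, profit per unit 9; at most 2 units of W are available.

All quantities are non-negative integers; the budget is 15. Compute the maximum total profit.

J has the best ratio (7/2); taking only J gives at most 2×7 = 14 (stopped by the supply cap of 2).
Mixing does better — 2×J, 1×N, and 1×W: cost 15 ≤ 15, profit 2·7 + 1·10 + 1·9 = 33.

33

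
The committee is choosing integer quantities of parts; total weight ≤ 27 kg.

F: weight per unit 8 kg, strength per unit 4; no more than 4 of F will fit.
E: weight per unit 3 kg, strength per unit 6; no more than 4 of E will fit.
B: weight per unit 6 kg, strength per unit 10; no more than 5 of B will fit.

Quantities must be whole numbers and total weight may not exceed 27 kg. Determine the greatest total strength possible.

1×E and 4×B: weight 27 ≤ 27, strength 1·6 + 4·10 = 46.
3×E and 3×B: weight 27 ≤ 27, strength 3·6 + 3·10 = 48.
Best is 48.

48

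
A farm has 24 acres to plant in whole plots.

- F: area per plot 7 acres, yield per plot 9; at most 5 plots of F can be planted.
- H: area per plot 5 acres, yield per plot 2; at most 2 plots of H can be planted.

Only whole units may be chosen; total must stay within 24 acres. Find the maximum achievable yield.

27

This is a bounded integer knapsack.
3×F: area 21 ≤ 24, yield 3·9 = 27.
2×F and 2×H: area 24 ≤ 24, yield 2·9 + 2·2 = 22.
Best is 27.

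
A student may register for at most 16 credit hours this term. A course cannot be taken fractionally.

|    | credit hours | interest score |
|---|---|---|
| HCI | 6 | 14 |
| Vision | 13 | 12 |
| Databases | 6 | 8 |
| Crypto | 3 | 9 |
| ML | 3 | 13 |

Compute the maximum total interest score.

HCI + Databases + ML: credit hours 6 + 6 + 3 = 15 ≤ 16, interest score 14 + 8 + 13 = 35.
HCI + Databases + Crypto: credit hours 6 + 6 + 3 = 15 ≤ 16, interest score 14 + 8 + 9 = 31.
HCI + Crypto + ML: credit hours 6 + 3 + 3 = 12 ≤ 16, interest score 14 + 9 + 13 = 36.
Best is HCI, Crypto, and ML with total interest score 36.

36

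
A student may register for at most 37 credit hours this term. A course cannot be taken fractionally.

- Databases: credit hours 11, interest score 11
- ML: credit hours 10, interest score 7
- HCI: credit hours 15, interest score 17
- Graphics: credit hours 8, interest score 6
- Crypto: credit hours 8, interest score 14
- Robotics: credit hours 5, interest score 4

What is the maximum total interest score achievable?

42

HCI + Graphics + Crypto + Robotics: credit hours 15 + 8 + 8 + 5 = 36 ≤ 37, interest score 17 + 6 + 14 + 4 = 41.
Databases + HCI + Crypto: credit hours 11 + 15 + 8 = 34 ≤ 37, interest score 11 + 17 + 14 = 42.
ML + HCI + Crypto: credit hours 10 + 15 + 8 = 33 ≤ 37, interest score 7 + 17 + 14 = 38.
Best is Databases, HCI, and Crypto with total interest score 42.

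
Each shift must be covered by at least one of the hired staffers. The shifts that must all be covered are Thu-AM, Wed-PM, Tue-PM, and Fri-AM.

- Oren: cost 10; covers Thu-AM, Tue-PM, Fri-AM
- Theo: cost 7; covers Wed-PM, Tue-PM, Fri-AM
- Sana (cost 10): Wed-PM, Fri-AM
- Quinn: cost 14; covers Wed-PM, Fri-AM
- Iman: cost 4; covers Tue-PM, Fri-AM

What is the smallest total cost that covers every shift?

17

This is a weighted set-cover instance.
The greedy cost-per-new-shift heuristic would pick Iman, Theo, and Oren for 21, but a cheaper cover exists.
Choose Oren and Theo: together they cover Thu-AM, Wed-PM, Tue-PM, Fri-AM — every shift.
Total cost: 10 + 7 = 17.
No cover costs less than 17.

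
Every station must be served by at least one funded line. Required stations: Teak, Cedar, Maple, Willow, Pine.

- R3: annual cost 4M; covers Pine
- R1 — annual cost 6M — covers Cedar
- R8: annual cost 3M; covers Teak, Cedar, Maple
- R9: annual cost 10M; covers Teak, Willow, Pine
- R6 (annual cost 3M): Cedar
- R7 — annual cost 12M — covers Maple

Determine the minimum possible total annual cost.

13

This is a weighted set-cover instance.
Choose R8 and R9: together they cover Teak, Cedar, Maple, Willow, Pine — every station.
Total annual cost: 3 + 10 = 13.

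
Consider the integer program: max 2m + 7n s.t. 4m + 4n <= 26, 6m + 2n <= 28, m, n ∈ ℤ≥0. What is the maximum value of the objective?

The continuous relaxation peaks at (0, 6.5) with value 45.50; rounding to a feasible lattice point costs some objective.
(m,n)=(0,6): 4·0+4·6=24≤26, 6·0+2·6=12≤28, objective 42.
(m,n)=(1,5): 4·1+4·5=24≤26, 6·1+2·5=16≤28, objective 37.
(m,n)=(0,5): 4·0+4·5=20≤26, 6·0+2·5=10≤28, objective 35.
Maximum is 42 at (m,n)=(0,6).

42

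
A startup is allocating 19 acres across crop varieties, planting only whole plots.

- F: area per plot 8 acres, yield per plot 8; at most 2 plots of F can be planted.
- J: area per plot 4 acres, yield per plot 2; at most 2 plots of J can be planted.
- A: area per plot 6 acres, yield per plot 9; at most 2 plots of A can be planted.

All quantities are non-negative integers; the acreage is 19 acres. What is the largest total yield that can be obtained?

This is a bounded integer knapsack.
A has the best ratio (9/6); taking only A gives at most 2×9 = 18 (stopped by the supply cap of 2).
Mixing does better — 1×J and 2×A: area 16 ≤ 19, yield 1·2 + 2·9 = 20.

20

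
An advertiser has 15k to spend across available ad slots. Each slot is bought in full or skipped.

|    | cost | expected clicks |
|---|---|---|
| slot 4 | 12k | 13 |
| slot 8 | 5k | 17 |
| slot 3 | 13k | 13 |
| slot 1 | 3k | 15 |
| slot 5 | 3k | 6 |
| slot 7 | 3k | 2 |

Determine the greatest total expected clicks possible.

Treat it as a binary knapsack problem.
Allowing fractional choices, the relaxed optimum would be about 42.3, but ad slots are indivisible.
slot 8 + slot 1 + slot 5 + slot 7: cost 5 + 3 + 3 + 3 = 14 ≤ 15, expected clicks 17 + 15 + 6 + 2 = 40.
slot 8 + slot 1 + slot 5: cost 5 + 3 + 3 = 11 ≤ 15, expected clicks 17 + 15 + 6 = 38.
Best is slot 8, slot 1, slot 5, and slot 7 with total expected clicks 40.

40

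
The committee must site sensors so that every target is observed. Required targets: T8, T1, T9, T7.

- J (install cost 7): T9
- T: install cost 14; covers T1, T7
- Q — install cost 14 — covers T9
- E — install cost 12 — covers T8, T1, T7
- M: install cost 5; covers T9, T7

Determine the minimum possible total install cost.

17

This is a weighted set-cover instance.
Choose E and M: together they cover T8, T1, T9, T7 — every target.
Total install cost: 12 + 5 = 17.
No cover costs less than 17.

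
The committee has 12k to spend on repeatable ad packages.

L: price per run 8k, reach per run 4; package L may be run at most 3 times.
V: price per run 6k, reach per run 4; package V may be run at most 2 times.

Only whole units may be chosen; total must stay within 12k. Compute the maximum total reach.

8

This is a bounded integer knapsack.
V has the best ratio (4/6); taking only V gives at most 2×4 = 8 (stopped by the price limit).
Optimal: 2×V: price 12 ≤ 12, reach 2·4 = 8.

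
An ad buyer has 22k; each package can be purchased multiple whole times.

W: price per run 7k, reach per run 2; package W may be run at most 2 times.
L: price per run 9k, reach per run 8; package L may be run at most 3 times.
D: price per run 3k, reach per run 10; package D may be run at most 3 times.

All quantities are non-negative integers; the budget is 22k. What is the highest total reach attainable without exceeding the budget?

38

1×L and 3×D: price 18 ≤ 22, reach 1·8 + 3·10 = 38.
1×W and 3×D: price 16 ≤ 22, reach 1·2 + 3·10 = 32.
Best is 38.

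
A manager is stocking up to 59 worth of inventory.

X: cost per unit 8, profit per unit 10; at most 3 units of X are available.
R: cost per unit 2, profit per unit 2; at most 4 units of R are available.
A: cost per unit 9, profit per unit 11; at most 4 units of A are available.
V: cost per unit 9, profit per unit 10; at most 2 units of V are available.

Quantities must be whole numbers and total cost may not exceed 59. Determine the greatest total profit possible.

Take 3×X, 4×R, and 3×A: cost 59 ≤ 59, profit 3·10 + 4·2 + 3·11 = 71.
X has the best ratio (10/8) and is taken to its limit of 3; remaining capacity is filled optimally with the others.

71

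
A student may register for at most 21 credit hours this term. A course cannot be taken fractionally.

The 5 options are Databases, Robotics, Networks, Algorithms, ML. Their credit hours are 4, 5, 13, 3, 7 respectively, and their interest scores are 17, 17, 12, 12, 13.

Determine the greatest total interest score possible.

This is a 0-1 knapsack instance.
Allowing fractional choices, the relaxed optimum would be about 60.8, but courses are indivisible.
Databases + Robotics + ML: credit hours 4 + 5 + 7 = 16 ≤ 21, interest score 17 + 17 + 13 = 47.
Databases + Robotics + Algorithms + ML: credit hours 4 + 5 + 3 + 7 = 19 ≤ 21, interest score 17 + 17 + 12 + 13 = 59.
Databases + Robotics + Algorithms: credit hours 4 + 5 + 3 = 12 ≤ 21, interest score 17 + 17 + 12 = 46.
Best is Databases, Robotics, Algorithms, and ML with total interest score 59.

59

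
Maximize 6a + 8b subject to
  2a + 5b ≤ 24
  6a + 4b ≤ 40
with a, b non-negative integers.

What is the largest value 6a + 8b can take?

The continuous relaxation peaks at (4.73, 2.91) with value 51.64; rounding to a feasible lattice point costs some objective.
(a,b)=(4,3): 2·4+5·3=23≤24, 6·4+4·3=36≤40, objective 48.
(a,b)=(5,2): 2·5+5·2=20≤24, 6·5+4·2=38≤40, objective 46.
(a,b)=(3,3): 2·3+5·3=21≤24, 6·3+4·3=30≤40, objective 42.
(a,b)=(4,2): 2·4+5·2=18≤24, 6·4+4·2=32≤40, objective 40.
Maximum is 48 at (a,b)=(4,3).

48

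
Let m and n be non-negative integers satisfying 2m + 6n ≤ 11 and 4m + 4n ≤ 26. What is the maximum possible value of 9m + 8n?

(m,n)=(5,0): 2·5+6·0=10≤11, 4·5+4·0=20≤26, objective 45.
(m,n)=(4,0): 2·4+6·0=8≤11, 4·4+4·0=16≤26, objective 36.
Maximum is 45 at (m,n)=(5,0).

45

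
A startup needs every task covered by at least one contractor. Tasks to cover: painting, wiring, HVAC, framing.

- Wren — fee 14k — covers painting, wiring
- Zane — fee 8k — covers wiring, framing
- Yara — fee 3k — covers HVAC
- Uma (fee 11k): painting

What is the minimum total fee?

22

Choose Zane, Yara, and Uma: together they cover painting, wiring, HVAC, framing — every task.
Total fee: 8 + 3 + 11 = 22.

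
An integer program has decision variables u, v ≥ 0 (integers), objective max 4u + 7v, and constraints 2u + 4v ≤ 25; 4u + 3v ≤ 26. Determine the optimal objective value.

(u,v)=(2,5): 2·2+4·5=24≤25, 4·2+3·5=23≤26, objective 43.
(u,v)=(3,4): 2·3+4·4=22≤25, 4·3+3·4=24≤26, objective 40.
The best lattice point is (2,5), giving 43.

43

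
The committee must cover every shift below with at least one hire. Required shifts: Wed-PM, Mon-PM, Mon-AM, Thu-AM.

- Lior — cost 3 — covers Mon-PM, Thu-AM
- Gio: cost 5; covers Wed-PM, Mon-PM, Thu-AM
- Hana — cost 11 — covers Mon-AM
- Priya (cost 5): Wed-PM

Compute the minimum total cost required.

16

The greedy cost-per-new-shift heuristic would pick Lior, Gio, and Hana for 19, but a cheaper cover exists.
Choose Gio and Hana: together they cover Wed-PM, Mon-PM, Mon-AM, Thu-AM — every shift.
Total cost: 5 + 11 = 16.
No cover costs less than 16.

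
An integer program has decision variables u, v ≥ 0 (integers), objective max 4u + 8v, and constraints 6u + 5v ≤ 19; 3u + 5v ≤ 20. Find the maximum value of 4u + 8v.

24

(u,v)=(0,3): 6·0+5·3=15≤19, 3·0+5·3=15≤20, objective 24.
(u,v)=(1,2): 6·1+5·2=16≤19, 3·1+5·2=13≤20, objective 20.
(u,v)=(0,2): 6·0+5·2=10≤19, 3·0+5·2=10≤20, objective 16.
The best lattice point is (0,3), giving 24.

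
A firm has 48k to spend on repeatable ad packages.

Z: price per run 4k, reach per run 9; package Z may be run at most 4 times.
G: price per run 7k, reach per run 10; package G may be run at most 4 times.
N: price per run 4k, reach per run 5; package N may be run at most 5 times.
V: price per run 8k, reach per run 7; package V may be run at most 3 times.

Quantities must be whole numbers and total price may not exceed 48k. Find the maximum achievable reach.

81

This is a bounded integer knapsack.
4×Z, 4×G, and 1×N: price 48 ≤ 48, reach 4·9 + 4·10 + 1·5 = 81.
3×Z, 4×G, and 2×N: price 48 ≤ 48, reach 3·9 + 4·10 + 2·5 = 77.
Best is 81.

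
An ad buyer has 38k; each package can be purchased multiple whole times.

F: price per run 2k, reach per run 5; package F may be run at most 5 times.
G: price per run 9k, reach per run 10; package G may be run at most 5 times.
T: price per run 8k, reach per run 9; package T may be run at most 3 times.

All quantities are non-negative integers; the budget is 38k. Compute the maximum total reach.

Take 5×F and 3×G: price 37 ≤ 38, reach 5·5 + 3·10 = 55.
F has the best ratio (5/2) and is taken to its limit of 5; remaining capacity is filled optimally with the others.

55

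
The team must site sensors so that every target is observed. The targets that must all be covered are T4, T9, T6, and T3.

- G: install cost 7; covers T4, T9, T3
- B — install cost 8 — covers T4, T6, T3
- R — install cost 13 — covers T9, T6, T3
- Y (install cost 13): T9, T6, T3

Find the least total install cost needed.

15

Choose G and B: together they cover T4, T9, T6, T3 — every target.
Total install cost: 7 + 8 = 15.
No cover costs less than 15.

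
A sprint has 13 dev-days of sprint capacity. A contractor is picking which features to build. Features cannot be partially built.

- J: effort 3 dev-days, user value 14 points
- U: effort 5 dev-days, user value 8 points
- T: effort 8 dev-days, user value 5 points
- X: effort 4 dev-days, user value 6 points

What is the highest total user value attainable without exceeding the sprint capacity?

28

Allowing fractional choices, the relaxed optimum would be about 28.6, but features are indivisible.
J + X: effort 3 + 4 = 7 ≤ 13, user value 14 + 6 = 20.
J + U: effort 3 + 5 = 8 ≤ 13, user value 14 + 8 = 22.
J + U + X: effort 3 + 5 + 4 = 12 ≤ 13, user value 14 + 8 + 6 = 28.
Best is J, U, and X with total user value 28.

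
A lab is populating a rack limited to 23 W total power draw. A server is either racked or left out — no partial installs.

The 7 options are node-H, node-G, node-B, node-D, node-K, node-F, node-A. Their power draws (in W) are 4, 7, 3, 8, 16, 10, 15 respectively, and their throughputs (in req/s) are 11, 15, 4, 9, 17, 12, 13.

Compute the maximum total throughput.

Take node-H, node-G, node-B, and node-D: power draw 4 + 7 + 3 + 8 = 22 ≤ 23, throughput 11 + 15 + 4 + 9 = 39.
No other feasible combination does better.

39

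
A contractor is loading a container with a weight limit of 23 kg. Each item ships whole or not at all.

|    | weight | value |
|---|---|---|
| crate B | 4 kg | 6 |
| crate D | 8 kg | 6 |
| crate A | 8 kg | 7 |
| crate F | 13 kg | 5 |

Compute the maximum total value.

Allowing fractional choices, the relaxed optimum would be about 20.2, but items are indivisible.
crate B + crate D + crate A: weight 4 + 8 + 8 = 20 ≤ 23, value 6 + 6 + 7 = 19.
crate B + crate A: weight 4 + 8 = 12 ≤ 23, value 6 + 7 = 13.
Best is crate B, crate D, and crate A with total value 19.

19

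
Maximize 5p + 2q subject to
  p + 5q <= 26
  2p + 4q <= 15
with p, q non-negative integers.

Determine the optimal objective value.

35

The continuous relaxation peaks at (7.5, 0) with value 37.50; rounding to a feasible lattice point costs some objective.
(p,q)=(7,0): 1·7+5·0=7≤26, 2·7+4·0=14≤15, objective 35.
(p,q)=(6,0): 1·6+5·0=6≤26, 2·6+4·0=12≤15, objective 30.
No feasible integer point exceeds 35.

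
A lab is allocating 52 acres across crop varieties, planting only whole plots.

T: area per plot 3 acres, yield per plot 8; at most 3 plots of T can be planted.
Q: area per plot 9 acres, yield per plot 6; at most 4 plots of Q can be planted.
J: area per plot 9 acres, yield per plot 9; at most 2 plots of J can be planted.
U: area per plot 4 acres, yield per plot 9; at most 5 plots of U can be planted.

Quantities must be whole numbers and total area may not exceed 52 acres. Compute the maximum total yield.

This is a bounded integer knapsack.
T has the best ratio (8/3); taking only T gives at most 3×8 = 24 (stopped by the supply cap of 3).
Mixing does better — 3×T, 2×J, and 5×U: area 47 ≤ 52, yield 3·8 + 2·9 + 5·9 = 87.

87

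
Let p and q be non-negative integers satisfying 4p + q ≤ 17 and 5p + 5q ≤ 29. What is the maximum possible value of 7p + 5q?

33

Relaxing integrality, the LP optimum is 36.47 at (p,q) = (3.73, 2.07), which is not an integer point.
(p,q)=(4,1): 4·4+1·1=17≤17, 5·4+5·1=25≤29, objective 33.
(p,q)=(3,2): 4·3+1·2=14≤17, 5·3+5·2=25≤29, objective 31.
(p,q)=(2,3): 4·2+1·3=11≤17, 5·2+5·3=25≤29, objective 29.
The best lattice point is (4,1), giving 33.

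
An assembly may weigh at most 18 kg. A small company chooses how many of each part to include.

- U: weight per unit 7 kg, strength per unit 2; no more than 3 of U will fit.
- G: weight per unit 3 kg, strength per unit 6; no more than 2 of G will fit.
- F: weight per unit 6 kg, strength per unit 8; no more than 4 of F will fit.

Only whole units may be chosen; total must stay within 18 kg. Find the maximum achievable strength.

This is a bounded integer knapsack.
2×G and 2×F: weight 18 ≤ 18, strength 2·6 + 2·8 = 28.
3×F: weight 18 ≤ 18, strength 3·8 = 24.
Best is 28.

28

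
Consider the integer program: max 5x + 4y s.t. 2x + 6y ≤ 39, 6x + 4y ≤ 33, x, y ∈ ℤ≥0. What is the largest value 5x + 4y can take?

30

(x,y)=(2,5): 2·2+6·5=34≤39, 6·2+4·5=32≤33, objective 30.
(x,y)=(1,6): 2·1+6·6=38≤39, 6·1+4·6=30≤33, objective 29.
Maximum is 30 at (x,y)=(2,5).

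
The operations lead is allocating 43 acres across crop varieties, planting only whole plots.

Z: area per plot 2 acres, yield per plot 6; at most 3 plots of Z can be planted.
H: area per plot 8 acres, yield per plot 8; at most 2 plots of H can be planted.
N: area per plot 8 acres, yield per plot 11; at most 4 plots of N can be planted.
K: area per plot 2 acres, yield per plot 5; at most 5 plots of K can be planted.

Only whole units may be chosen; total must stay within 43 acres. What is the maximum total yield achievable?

This is a bounded integer knapsack.
3×Z, 3×N, and 5×K: area 40 ≤ 43, yield 3·6 + 3·11 + 5·5 = 76.
3×Z, 1×H, 2×N, and 5×K: area 40 ≤ 43, yield 3·6 + 1·8 + 2·11 + 5·5 = 73.
Best is 76.

76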